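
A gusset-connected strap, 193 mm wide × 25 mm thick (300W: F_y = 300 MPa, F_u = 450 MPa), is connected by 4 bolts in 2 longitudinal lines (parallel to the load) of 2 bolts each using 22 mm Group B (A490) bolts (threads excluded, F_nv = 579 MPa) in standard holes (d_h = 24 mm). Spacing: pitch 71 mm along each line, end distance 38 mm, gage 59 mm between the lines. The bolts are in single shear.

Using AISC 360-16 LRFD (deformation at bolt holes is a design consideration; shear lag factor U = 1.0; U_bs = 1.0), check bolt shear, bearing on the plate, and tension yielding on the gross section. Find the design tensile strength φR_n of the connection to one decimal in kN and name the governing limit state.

660.3 kN (bolt shear governs)

Bolt shear: A_b = π(22)²/4 = 380.13 mm². φR_n = 0.75 × 579 × 380.13 × 4 × 1 = 660.3 kN.
Bearing (25 mm plate, F_u = 450 MPa): end bolts L_c = 38 − 24/2 = 26, R_n = min(1.2×26×25×450, 2.4×22×25×450) = 351 kN/bolt; interior L_c = 71 − 24 = 47, R_n = 594 kN/bolt. φR_n = 0.75 × (2×351 + 2×594) = 1417.5 kN.
Tension yield (gross): A_g = 193×25 = 4825 mm². φR_n = 0.90 × 300 × 4825 = 1302.8 kN.
Governing: min(660.3, 1417.5, 1302.8) = 660.3 kN → bolt shear.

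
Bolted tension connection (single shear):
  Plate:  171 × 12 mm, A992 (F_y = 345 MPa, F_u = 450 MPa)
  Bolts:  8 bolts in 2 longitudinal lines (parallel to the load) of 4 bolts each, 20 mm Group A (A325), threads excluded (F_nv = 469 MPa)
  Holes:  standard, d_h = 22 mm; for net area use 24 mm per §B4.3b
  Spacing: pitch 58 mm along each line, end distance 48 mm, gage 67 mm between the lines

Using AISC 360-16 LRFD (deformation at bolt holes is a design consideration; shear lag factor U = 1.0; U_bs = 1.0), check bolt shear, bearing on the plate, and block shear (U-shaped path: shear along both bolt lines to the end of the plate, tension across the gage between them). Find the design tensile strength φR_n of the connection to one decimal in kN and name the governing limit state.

Bolt shear: A_b = π(20)²/4 = 314.16 mm². φR_n = 0.75 × 469 × 314.16 × 8 × 1 = 884.0 kN.
Bearing (12 mm plate, F_u = 450 MPa): end bolts L_c = 48 − 22/2 = 37, R_n = min(1.2×37×12×450, 2.4×20×12×450) = 239.76 kN/bolt; interior L_c = 58 − 22 = 36, R_n = 233.28 kN/bolt. φR_n = 0.75 × (2×239.76 + 6×233.28) = 1409.4 kN.
Block shear: shear path 2×[48+3×58] = 2×222 mm, A_gv = 5328, A_nv = 2×(222 − 3.5×24)×12 = 3312 mm²; tension across gage: (67 − 1×24)×12 = 516 mm². R_n = min(0.6×450×3312, 0.6×345×5328) + 1.0×450×516 = min(894.24, 1102.9) + 232.2 = 1126.4 kN. φR_n = 0.75 × 1126.4 = 844.8 kN.
Governing: min(884.0, 1409.4, 844.8) = 844.8 kN → block shear.

844.8 kN (block shear governs)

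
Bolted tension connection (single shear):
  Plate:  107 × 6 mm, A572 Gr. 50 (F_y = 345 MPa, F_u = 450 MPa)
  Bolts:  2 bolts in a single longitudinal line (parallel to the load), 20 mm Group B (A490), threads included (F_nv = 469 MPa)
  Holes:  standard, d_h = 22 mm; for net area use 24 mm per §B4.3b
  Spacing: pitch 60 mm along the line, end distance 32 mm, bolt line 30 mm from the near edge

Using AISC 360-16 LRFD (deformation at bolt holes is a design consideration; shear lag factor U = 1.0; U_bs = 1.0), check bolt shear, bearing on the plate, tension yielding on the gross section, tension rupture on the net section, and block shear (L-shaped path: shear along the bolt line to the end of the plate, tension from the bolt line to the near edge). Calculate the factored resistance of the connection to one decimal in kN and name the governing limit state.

Bolt shear: A_b = π(20)²/4 = 314.16 mm². φR_n = 0.75 × 469 × 314.16 × 2 × 1 = 221.0 kN.
Bearing (6 mm plate, F_u = 450 MPa): end bolts L_c = 32 − 22/2 = 21, R_n = min(1.2×21×6×450, 2.4×20×6×450) = 68.04 kN/bolt; interior L_c = 60 − 22 = 38, R_n = 123.12 kN/bolt. φR_n = 0.75 × (1×68.04 + 1×123.12) = 143.4 kN.
Tension yield (gross): A_g = 107×6 = 642 mm². φR_n = 0.90 × 345 × 642 = 199.3 kN.
Tension rupture (net): A_n = (107 − 1×24)×6 = 498 mm² (U = 1.0, A_e = A_n). φR_n = 0.75 × 450 × 498 = 168.1 kN.
Block shear: shear path 1×[32+1×60] = 1×92 mm, A_gv = 552, A_nv = 1×(92 − 1.5×24)×6 = 336 mm²; tension to near edge: (30 − 0.5×24)×6 = 108 mm². R_n = min(0.6×450×336, 0.6×345×552) + 1.0×450×108 = min(90.72, 114.26) + 48.6 = 139.32 kN. φR_n = 0.75 × 139.32 = 104.5 kN.
Governing: min(221.0, 143.4, 199.3, 168.1, 104.5) = 104.5 kN → block shear.

104.5 kN (block shear governs)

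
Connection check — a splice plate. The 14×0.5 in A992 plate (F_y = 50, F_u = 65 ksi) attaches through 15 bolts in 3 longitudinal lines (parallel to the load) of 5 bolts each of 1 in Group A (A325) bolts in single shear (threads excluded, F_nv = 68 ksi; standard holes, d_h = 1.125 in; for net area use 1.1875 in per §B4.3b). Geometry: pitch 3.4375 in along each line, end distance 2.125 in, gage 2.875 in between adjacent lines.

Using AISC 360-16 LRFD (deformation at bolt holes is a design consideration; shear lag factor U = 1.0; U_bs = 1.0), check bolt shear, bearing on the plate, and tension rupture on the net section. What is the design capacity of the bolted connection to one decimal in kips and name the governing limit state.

Bolt shear: A_b = π(1)²/4 = 0.7854 in². φR_n = 0.75 × 68 × 0.7854 × 15 × 1 = 600.8 kips.
Bearing (0.5 in plate, F_u = 65 ksi): end bolts L_c = 2.125 − 1.125/2 = 1.5625, R_n = min(1.2×1.5625×0.5×65, 2.4×1×0.5×65) = 60.938 kips/bolt; interior L_c = 3.4375 − 1.125 = 2.3125, R_n = 78 kips/bolt. φR_n = 0.75 × (3×60.938 + 12×78) = 839.1 kips.
Tension rupture (net): A_n = (14 − 3×1.1875)×0.5 = 5.2188 in² (U = 1.0, A_e = A_n). φR_n = 0.75 × 65 × 5.2188 = 254.4 kips.
Governing: min(600.8, 839.1, 254.4) = 254.4 kips → net-section rupture.

254.4 kips (net-section rupture governs)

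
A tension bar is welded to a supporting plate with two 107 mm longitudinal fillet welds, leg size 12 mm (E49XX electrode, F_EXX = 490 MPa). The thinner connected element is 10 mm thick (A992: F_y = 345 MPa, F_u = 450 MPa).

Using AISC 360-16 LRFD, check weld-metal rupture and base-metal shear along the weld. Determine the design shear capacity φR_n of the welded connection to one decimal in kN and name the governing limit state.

400.3 kN (weld metal governs)

Weld metal: throat = 0.707×12 = 8.484 mm, L = 2×107 = 214 mm. φR_n = 0.75 × 0.6 × 490 × 8.484 × 214 = 400.3 kN.
Base metal shear (10 mm plate): yield φR_n = 1.0×0.6×345×10×214 = 443.0 kN; rupture φR_n = 0.75×0.6×450×10×214 = 433.4 kN; take 433.4 kN (rupture).
Governing: min(400.3, 433.4) = 400.3 kN → weld metal.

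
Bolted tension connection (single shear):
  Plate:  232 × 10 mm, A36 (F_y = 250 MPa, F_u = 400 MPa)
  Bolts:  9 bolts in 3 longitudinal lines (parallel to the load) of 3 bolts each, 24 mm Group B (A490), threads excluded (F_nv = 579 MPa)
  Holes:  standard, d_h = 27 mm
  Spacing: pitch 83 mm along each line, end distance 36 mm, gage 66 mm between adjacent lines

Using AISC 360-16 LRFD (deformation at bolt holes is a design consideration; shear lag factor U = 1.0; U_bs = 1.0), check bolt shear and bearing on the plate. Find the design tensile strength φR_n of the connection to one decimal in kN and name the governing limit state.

1279.8 kN (bearing governs)

Bolt shear: A_b = π(24)²/4 = 452.39 mm². φR_n = 0.75 × 579 × 452.39 × 9 × 1 = 1768.1 kN.
Bearing (10 mm plate, F_u = 400 MPa): end bolts L_c = 36 − 27/2 = 22.5, R_n = min(1.2×22.5×10×400, 2.4×24×10×400) = 108 kN/bolt; interior L_c = 83 − 27 = 56, R_n = 230.4 kN/bolt. φR_n = 0.75 × (3×108 + 6×230.4) = 1279.8 kN.
Governing: min(1768.1, 1279.8) = 1279.8 kN → bearing.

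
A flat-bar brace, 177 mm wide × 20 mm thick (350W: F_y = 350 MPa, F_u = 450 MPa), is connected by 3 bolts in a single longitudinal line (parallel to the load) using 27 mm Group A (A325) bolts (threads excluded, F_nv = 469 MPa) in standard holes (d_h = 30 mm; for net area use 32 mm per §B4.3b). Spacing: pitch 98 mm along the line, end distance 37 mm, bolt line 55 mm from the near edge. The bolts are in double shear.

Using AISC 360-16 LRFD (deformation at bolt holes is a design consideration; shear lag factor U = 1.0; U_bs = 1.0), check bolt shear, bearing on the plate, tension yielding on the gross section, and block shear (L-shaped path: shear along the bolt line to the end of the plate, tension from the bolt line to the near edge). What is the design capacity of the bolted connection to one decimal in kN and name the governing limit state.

882.9 kN (block shear governs)

Bolt shear: A_b = π(27)²/4 = 572.56 mm². φR_n = 0.75 × 469 × 572.56 × 3 × 2 = 1208.4 kN.
Bearing (20 mm plate, F_u = 450 MPa): end bolts L_c = 37 − 30/2 = 22, R_n = min(1.2×22×20×450, 2.4×27×20×450) = 237.6 kN/bolt; interior L_c = 98 − 30 = 68, R_n = 583.2 kN/bolt. φR_n = 0.75 × (1×237.6 + 2×583.2) = 1053.0 kN.
Tension yield (gross): A_g = 177×20 = 3540 mm². φR_n = 0.90 × 350 × 3540 = 1115.1 kN.
Block shear: shear path 1×[37+2×98] = 1×233 mm, A_gv = 4660, A_nv = 1×(233 − 2.5×32)×20 = 3060 mm²; tension to near edge: (55 − 0.5×32)×20 = 780 mm². R_n = min(0.6×450×3060, 0.6×350×4660) + 1.0×450×780 = min(826.2, 978.6) + 351 = 1177.2 kN. φR_n = 0.75 × 1177.2 = 882.9 kN.
Governing: min(1208.4, 1053.0, 1115.1, 882.9) = 882.9 kN → block shear.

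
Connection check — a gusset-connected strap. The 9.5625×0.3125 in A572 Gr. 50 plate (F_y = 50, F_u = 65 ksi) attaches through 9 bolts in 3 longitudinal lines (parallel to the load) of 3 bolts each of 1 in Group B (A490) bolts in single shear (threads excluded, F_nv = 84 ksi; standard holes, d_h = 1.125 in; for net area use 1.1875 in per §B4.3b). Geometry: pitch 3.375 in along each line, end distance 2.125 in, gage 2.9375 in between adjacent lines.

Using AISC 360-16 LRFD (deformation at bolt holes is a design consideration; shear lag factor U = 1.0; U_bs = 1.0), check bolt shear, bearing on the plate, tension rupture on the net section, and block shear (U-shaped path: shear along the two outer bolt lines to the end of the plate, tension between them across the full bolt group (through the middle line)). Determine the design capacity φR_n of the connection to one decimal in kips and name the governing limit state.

91.4 kips (net-section rupture governs)

Bolt shear: A_b = π(1)²/4 = 0.7854 in². φR_n = 0.75 × 84 × 0.7854 × 9 × 1 = 445.3 kips.
Bearing (0.3125 in plate, F_u = 65 ksi): end bolts L_c = 2.125 − 1.125/2 = 1.5625, R_n = min(1.2×1.5625×0.3125×65, 2.4×1×0.3125×65) = 38.086 kips/bolt; interior L_c = 3.375 − 1.125 = 2.25, R_n = 48.75 kips/bolt. φR_n = 0.75 × (3×38.086 + 6×48.75) = 305.1 kips.
Tension rupture (net): A_n = (9.5625 − 3×1.1875)×0.3125 = 1.875 in² (U = 1.0, A_e = A_n). φR_n = 0.75 × 65 × 1.875 = 91.4 kips.
Block shear: shear path 2×[2.125+2×3.375] = 2×8.875 in, A_gv = 5.5469, A_nv = 2×(8.875 − 2.5×1.1875)×0.3125 = 3.6914 in²; tension across gage: (5.875 − 2×1.1875)×0.3125 = 1.0938 in². R_n = min(0.6×65×3.6914, 0.6×50×5.5469) + 1.0×65×1.0938 = min(143.96, 166.41) + 71.097 = 215.06 kips. φR_n = 0.75 × 215.06 = 161.3 kips.
Governing: min(445.3, 305.1, 91.4, 161.3) = 91.4 kips → net-section rupture.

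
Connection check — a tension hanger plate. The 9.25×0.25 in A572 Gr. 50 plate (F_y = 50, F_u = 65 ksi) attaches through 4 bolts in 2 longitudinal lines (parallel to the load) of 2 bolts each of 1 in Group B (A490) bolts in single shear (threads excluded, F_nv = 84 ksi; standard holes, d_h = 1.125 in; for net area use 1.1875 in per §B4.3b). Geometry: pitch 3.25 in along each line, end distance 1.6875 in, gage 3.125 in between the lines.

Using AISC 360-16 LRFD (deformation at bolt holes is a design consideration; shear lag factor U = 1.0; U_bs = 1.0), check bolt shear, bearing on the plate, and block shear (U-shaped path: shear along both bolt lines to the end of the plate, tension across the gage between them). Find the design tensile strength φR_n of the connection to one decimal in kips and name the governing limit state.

Bolt shear: A_b = π(1)²/4 = 0.7854 in². φR_n = 0.75 × 84 × 0.7854 × 4 × 1 = 197.9 kips.
Bearing (0.25 in plate, F_u = 65 ksi): end bolts L_c = 1.6875 − 1.125/2 = 1.125, R_n = min(1.2×1.125×0.25×65, 2.4×1×0.25×65) = 21.938 kips/bolt; interior L_c = 3.25 − 1.125 = 2.125, R_n = 39 kips/bolt. φR_n = 0.75 × (2×21.938 + 2×39) = 91.4 kips.
Block shear: shear path 2×[1.6875+1×3.25] = 2×4.9375 in, A_gv = 2.4688, A_nv = 2×(4.9375 − 1.5×1.1875)×0.25 = 1.5781 in²; tension across gage: (3.125 − 1×1.1875)×0.25 = 0.48438 in². R_n = min(0.6×65×1.5781, 0.6×50×2.4688) + 1.0×65×0.48438 = min(61.546, 74.064) + 31.485 = 93.031 kips. φR_n = 0.75 × 93.031 = 69.8 kips.
Governing: min(197.9, 91.4, 69.8) = 69.8 kips → block shear.

69.8 kips (block shear governs)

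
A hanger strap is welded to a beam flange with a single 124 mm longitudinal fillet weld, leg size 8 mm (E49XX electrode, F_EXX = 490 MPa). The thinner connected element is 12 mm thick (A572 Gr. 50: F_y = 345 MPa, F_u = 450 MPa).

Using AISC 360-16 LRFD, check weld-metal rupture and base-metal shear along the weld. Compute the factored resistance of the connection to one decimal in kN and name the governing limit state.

Weld metal: throat = 0.707×8 = 5.656 mm, L = 124 mm. φR_n = 0.75 × 0.6 × 490 × 5.656 × 124 = 154.6 kN.
Base metal shear (12 mm plate): yield φR_n = 1.0×0.6×345×12×124 = 308.0 kN; rupture φR_n = 0.75×0.6×450×12×124 = 301.3 kN; take 301.3 kN (rupture).
Governing: min(154.6, 301.3) = 154.6 kN → weld metal.

154.6 kN (weld metal governs)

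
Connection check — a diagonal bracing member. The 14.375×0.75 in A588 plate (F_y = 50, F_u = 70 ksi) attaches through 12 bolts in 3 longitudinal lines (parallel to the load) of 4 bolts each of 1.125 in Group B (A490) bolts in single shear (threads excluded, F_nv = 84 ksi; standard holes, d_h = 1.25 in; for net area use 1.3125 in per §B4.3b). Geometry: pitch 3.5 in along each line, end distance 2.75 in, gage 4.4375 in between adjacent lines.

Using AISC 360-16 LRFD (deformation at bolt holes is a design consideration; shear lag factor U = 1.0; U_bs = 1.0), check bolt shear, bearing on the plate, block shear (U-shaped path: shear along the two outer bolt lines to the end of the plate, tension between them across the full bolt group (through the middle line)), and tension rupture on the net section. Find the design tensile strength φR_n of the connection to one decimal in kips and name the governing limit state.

Bolt shear: A_b = π(1.125)²/4 = 0.99402 in². φR_n = 0.75 × 84 × 0.99402 × 12 × 1 = 751.5 kips.
Bearing (0.75 in plate, F_u = 70 ksi): end bolts L_c = 2.75 − 1.25/2 = 2.125, R_n = min(1.2×2.125×0.75×70, 2.4×1.125×0.75×70) = 133.88 kips/bolt; interior L_c = 3.5 − 1.25 = 2.25, R_n = 141.75 kips/bolt. φR_n = 0.75 × (3×133.88 + 9×141.75) = 1258.0 kips.
Block shear: shear path 2×[2.75+3×3.5] = 2×13.25 in, A_gv = 19.875, A_nv = 2×(13.25 − 3.5×1.3125)×0.75 = 12.984 in²; tension across gage: (8.875 − 2×1.3125)×0.75 = 4.6875 in². R_n = min(0.6×70×12.984, 0.6×50×19.875) + 1.0×70×4.6875 = min(545.33, 596.25) + 328.13 = 873.46 kips. φR_n = 0.75 × 873.46 = 655.1 kips.
Tension rupture (net): A_n = (14.375 − 3×1.3125)×0.75 = 7.8281 in² (U = 1.0, A_e = A_n). φR_n = 0.75 × 70 × 7.8281 = 411.0 kips.
Governing: min(751.5, 1258.0, 655.1, 411.0) = 411.0 kips → net-section rupture.

411.0 kips (net-section rupture governs)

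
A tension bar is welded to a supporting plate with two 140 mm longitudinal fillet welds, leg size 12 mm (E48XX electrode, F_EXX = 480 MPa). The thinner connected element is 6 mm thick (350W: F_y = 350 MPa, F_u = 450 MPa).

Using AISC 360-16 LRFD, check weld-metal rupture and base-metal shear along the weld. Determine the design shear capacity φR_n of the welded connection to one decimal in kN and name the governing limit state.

340.2 kN (base-metal shear governs)

Weld metal: throat = 0.707×12 = 8.484 mm, L = 2×140 = 280 mm. φR_n = 0.75 × 0.6 × 480 × 8.484 × 280 = 513.1 kN.
Base metal shear (6 mm plate): yield φR_n = 1.0×0.6×350×6×280 = 352.8 kN; rupture φR_n = 0.75×0.6×450×6×280 = 340.2 kN; take 340.2 kN (rupture).
Governing: min(513.1, 340.2) = 340.2 kN → base-metal shear.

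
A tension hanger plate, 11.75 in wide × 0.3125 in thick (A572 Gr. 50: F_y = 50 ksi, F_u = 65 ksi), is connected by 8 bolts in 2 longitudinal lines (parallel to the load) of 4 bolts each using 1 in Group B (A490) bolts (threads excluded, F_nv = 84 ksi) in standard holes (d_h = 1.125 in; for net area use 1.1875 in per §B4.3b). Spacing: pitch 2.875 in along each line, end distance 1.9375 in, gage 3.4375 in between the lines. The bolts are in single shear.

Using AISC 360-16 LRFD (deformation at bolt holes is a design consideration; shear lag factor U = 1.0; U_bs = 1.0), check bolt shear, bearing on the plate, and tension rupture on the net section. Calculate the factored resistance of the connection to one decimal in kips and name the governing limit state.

142.8 kips (net-section rupture governs)

Bolt shear: A_b = π(1)²/4 = 0.7854 in². φR_n = 0.75 × 84 × 0.7854 × 8 × 1 = 395.8 kips.
Bearing (0.3125 in plate, F_u = 65 ksi): end bolts L_c = 1.9375 − 1.125/2 = 1.375, R_n = min(1.2×1.375×0.3125×65, 2.4×1×0.3125×65) = 33.516 kips/bolt; interior L_c = 2.875 − 1.125 = 1.75, R_n = 42.656 kips/bolt. φR_n = 0.75 × (2×33.516 + 6×42.656) = 242.2 kips.
Tension rupture (net): A_n = (11.75 − 2×1.1875)×0.3125 = 2.9297 in² (U = 1.0, A_e = A_n). φR_n = 0.75 × 65 × 2.9297 = 142.8 kips.
Governing: min(395.8, 242.2, 142.8) = 142.8 kips → net-section rupture.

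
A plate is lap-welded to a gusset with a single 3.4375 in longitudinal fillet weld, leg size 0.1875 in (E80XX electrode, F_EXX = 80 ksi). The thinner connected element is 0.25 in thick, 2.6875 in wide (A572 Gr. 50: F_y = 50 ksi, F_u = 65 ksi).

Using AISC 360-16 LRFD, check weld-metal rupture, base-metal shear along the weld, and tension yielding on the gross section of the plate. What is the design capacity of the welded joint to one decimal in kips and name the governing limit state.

16.4 kips (weld metal governs)

Weld metal: throat = 0.707×0.1875 = 0.13256 in, L = 3.4375 in. φR_n = 0.75 × 0.6 × 80 × 0.13256 × 3.4375 = 16.4 kips.
Base metal shear (0.25 in plate): yield φR_n = 1.0×0.6×50×0.25×3.4375 = 25.8 kips; rupture φR_n = 0.75×0.6×65×0.25×3.4375 = 25.1 kips; take 25.1 kips (rupture).
Tension yield (gross): A_g = 2.6875×0.25 = 0.67188 in². φR_n = 0.90 × 50 × 0.67188 = 30.2 kips.
Governing: min(16.4, 25.1, 30.2) = 16.4 kips → weld metal.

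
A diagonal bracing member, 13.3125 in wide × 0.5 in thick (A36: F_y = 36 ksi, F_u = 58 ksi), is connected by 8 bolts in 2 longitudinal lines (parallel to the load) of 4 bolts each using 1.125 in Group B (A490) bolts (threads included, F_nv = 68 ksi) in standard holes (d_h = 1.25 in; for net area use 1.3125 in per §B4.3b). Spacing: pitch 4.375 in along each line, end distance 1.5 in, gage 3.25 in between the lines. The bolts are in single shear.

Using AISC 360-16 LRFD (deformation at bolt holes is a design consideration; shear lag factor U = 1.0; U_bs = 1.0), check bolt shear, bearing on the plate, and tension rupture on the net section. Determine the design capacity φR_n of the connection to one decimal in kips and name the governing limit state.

Bolt shear: A_b = π(1.125)²/4 = 0.99402 in². φR_n = 0.75 × 68 × 0.99402 × 8 × 1 = 405.6 kips.
Bearing (0.5 in plate, F_u = 58 ksi): end bolts L_c = 1.5 − 1.25/2 = 0.875, R_n = min(1.2×0.875×0.5×58, 2.4×1.125×0.5×58) = 30.45 kips/bolt; interior L_c = 4.375 − 1.25 = 3.125, R_n = 78.3 kips/bolt. φR_n = 0.75 × (2×30.45 + 6×78.3) = 398.0 kips.
Tension rupture (net): A_n = (13.3125 − 2×1.3125)×0.5 = 5.3438 in² (U = 1.0, A_e = A_n). φR_n = 0.75 × 58 × 5.3438 = 232.5 kips.
Governing: min(405.6, 398.0, 232.5) = 232.5 kips → net-section rupture.

232.5 kips (net-section rupture governs)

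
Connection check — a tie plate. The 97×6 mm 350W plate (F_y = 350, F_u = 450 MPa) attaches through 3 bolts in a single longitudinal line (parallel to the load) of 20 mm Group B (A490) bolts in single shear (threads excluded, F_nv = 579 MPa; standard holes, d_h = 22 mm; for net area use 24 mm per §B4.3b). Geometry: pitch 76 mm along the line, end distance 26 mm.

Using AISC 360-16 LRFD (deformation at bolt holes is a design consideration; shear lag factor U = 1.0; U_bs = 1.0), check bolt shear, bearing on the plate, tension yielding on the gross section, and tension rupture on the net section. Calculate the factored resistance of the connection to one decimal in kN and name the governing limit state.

147.8 kN (net-section rupture governs)

Bolt shear: A_b = π(20)²/4 = 314.16 mm². φR_n = 0.75 × 579 × 314.16 × 3 × 1 = 409.3 kN.
Bearing (6 mm plate, F_u = 450 MPa): end bolts L_c = 26 − 22/2 = 15, R_n = min(1.2×15×6×450, 2.4×20×6×450) = 48.6 kN/bolt; interior L_c = 76 − 22 = 54, R_n = 129.6 kN/bolt. φR_n = 0.75 × (1×48.6 + 2×129.6) = 230.9 kN.
Tension yield (gross): A_g = 97×6 = 582 mm². φR_n = 0.90 × 350 × 582 = 183.3 kN.
Tension rupture (net): A_n = (97 − 1×24)×6 = 438 mm² (U = 1.0, A_e = A_n). φR_n = 0.75 × 450 × 438 = 147.8 kN.
Governing: min(409.3, 230.9, 183.3, 147.8) = 147.8 kN → net-section rupture.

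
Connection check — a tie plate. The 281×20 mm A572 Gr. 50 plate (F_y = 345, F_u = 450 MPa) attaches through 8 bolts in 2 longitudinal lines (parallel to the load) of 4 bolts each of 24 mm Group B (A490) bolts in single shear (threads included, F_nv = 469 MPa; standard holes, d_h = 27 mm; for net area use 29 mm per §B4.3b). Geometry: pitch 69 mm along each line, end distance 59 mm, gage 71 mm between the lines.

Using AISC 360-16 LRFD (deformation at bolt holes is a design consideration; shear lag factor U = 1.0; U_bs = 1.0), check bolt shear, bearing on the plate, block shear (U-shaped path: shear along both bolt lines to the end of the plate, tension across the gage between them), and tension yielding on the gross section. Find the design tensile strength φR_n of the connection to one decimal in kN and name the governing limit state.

1273.0 kN (bolt shear governs)

Bolt shear: A_b = π(24)²/4 = 452.39 mm². φR_n = 0.75 × 469 × 452.39 × 8 × 1 = 1273.0 kN.
Bearing (20 mm plate, F_u = 450 MPa): end bolts L_c = 59 − 27/2 = 45.5, R_n = min(1.2×45.5×20×450, 2.4×24×20×450) = 491.4 kN/bolt; interior L_c = 69 − 27 = 42, R_n = 453.6 kN/bolt. φR_n = 0.75 × (2×491.4 + 6×453.6) = 2778.3 kN.
Block shear: shear path 2×[59+3×69] = 2×266 mm, A_gv = 10640, A_nv = 2×(266 − 3.5×29)×20 = 6580 mm²; tension across gage: (71 − 1×29)×20 = 840 mm². R_n = min(0.6×450×6580, 0.6×345×10640) + 1.0×450×840 = min(1776.6, 2202.5) + 378 = 2154.6 kN. φR_n = 0.75 × 2154.6 = 1616.0 kN.
Tension yield (gross): A_g = 281×20 = 5620 mm². φR_n = 0.90 × 345 × 5620 = 1745.0 kN.
Governing: min(1273.0, 2778.3, 1616.0, 1745.0) = 1273.0 kN → bolt shear.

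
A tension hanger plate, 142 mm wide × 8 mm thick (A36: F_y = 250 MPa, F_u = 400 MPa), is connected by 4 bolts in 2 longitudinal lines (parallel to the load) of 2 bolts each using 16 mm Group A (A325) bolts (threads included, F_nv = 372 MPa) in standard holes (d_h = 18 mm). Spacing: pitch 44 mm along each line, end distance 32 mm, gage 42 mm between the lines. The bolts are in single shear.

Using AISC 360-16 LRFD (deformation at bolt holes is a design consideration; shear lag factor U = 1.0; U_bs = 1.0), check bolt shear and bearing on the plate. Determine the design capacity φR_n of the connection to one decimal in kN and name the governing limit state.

Bolt shear: A_b = π(16)²/4 = 201.06 mm². φR_n = 0.75 × 372 × 201.06 × 4 × 1 = 224.4 kN.
Bearing (8 mm plate, F_u = 400 MPa): end bolts L_c = 32 − 18/2 = 23, R_n = min(1.2×23×8×400, 2.4×16×8×400) = 88.32 kN/bolt; interior L_c = 44 − 18 = 26, R_n = 99.84 kN/bolt. φR_n = 0.75 × (2×88.32 + 2×99.84) = 282.2 kN.
Governing: min(224.4, 282.2) = 224.4 kN → bolt shear.

224.4 kN (bolt shear governs)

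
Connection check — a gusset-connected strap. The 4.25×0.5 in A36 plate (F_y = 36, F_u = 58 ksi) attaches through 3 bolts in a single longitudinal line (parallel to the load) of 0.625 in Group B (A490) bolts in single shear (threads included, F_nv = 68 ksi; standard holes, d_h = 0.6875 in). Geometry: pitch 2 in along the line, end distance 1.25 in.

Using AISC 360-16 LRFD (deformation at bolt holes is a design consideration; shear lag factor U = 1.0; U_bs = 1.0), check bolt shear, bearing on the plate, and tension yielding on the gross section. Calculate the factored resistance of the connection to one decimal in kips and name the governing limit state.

46.9 kips (bolt shear governs)

Bolt shear: A_b = π(0.625)²/4 = 0.3068 in². φR_n = 0.75 × 68 × 0.3068 × 3 × 1 = 46.9 kips.
Bearing (0.5 in plate, F_u = 58 ksi): end bolts L_c = 1.25 − 0.6875/2 = 0.90625, R_n = min(1.2×0.90625×0.5×58, 2.4×0.625×0.5×58) = 31.538 kips/bolt; interior L_c = 2 − 0.6875 = 1.3125, R_n = 43.5 kips/bolt. φR_n = 0.75 × (1×31.538 + 2×43.5) = 88.9 kips.
Tension yield (gross): A_g = 4.25×0.5 = 2.125 in². φR_n = 0.90 × 36 × 2.125 = 68.9 kips.
Governing: min(46.9, 88.9, 68.9) = 46.9 kips → bolt shear.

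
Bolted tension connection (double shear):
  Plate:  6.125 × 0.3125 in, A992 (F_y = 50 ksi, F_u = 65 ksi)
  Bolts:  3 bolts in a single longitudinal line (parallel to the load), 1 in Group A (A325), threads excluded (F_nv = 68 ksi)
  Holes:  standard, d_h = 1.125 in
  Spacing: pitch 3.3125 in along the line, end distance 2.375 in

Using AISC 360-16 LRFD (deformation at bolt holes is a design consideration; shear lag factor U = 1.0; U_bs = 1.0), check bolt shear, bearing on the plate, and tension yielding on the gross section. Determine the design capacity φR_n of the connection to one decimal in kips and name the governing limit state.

86.1 kips (gross-section yield governs)

Bolt shear: A_b = π(1)²/4 = 0.7854 in². φR_n = 0.75 × 68 × 0.7854 × 3 × 2 = 240.3 kips.
Bearing (0.3125 in plate, F_u = 65 ksi): end bolts L_c = 2.375 − 1.125/2 = 1.8125, R_n = min(1.2×1.8125×0.3125×65, 2.4×1×0.3125×65) = 44.18 kips/bolt; interior L_c = 3.3125 − 1.125 = 2.1875, R_n = 48.75 kips/bolt. φR_n = 0.75 × (1×44.18 + 2×48.75) = 106.3 kips.
Tension yield (gross): A_g = 6.125×0.3125 = 1.9141 in². φR_n = 0.90 × 50 × 1.9141 = 86.1 kips.
Governing: min(240.3, 106.3, 86.1) = 86.1 kips → gross-section yield.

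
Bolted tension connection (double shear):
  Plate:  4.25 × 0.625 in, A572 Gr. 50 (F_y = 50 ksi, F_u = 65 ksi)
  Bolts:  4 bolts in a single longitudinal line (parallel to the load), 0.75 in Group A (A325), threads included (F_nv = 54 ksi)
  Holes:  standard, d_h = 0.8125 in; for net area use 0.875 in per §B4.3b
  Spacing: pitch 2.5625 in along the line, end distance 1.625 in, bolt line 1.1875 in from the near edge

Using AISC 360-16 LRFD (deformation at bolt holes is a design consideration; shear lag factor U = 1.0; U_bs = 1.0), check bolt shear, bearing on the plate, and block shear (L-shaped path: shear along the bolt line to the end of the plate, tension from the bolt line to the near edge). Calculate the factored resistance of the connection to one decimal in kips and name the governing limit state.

Bolt shear: A_b = π(0.75)²/4 = 0.44179 in². φR_n = 0.75 × 54 × 0.44179 × 4 × 2 = 143.1 kips.
Bearing (0.625 in plate, F_u = 65 ksi): end bolts L_c = 1.625 − 0.8125/2 = 1.21875, R_n = min(1.2×1.21875×0.625×65, 2.4×0.75×0.625×65) = 59.414 kips/bolt; interior L_c = 2.5625 − 0.8125 = 1.75, R_n = 73.125 kips/bolt. φR_n = 0.75 × (1×59.414 + 3×73.125) = 209.1 kips.
Block shear: shear path 1×[1.625+3×2.5625] = 1×9.3125 in, A_gv = 5.8203, A_nv = 1×(9.3125 − 3.5×0.875)×0.625 = 3.9063 in²; tension to near edge: (1.1875 − 0.5×0.875)×0.625 = 0.46875 in². R_n = min(0.6×65×3.9063, 0.6×50×5.8203) + 1.0×65×0.46875 = min(152.35, 174.61) + 30.469 = 182.82 kips. φR_n = 0.75 × 182.82 = 137.1 kips.
Governing: min(143.1, 209.1, 137.1) = 137.1 kips → block shear.

137.1 kips (block shear governs)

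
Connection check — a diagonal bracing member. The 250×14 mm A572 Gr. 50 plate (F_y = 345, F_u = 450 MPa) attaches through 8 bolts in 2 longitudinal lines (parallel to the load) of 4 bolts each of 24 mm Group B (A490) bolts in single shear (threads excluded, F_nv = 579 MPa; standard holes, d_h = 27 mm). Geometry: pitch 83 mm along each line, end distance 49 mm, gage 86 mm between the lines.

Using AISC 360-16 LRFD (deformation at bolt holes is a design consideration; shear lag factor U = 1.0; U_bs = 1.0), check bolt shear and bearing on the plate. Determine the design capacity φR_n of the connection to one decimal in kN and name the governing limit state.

Bolt shear: A_b = π(24)²/4 = 452.39 mm². φR_n = 0.75 × 579 × 452.39 × 8 × 1 = 1571.6 kN.
Bearing (14 mm plate, F_u = 450 MPa): end bolts L_c = 49 − 27/2 = 35.5, R_n = min(1.2×35.5×14×450, 2.4×24×14×450) = 268.38 kN/bolt; interior L_c = 83 − 27 = 56, R_n = 362.88 kN/bolt. φR_n = 0.75 × (2×268.38 + 6×362.88) = 2035.5 kN.
Governing: min(1571.6, 2035.5) = 1571.6 kN → bolt shear.

1571.6 kN (bolt shear governs)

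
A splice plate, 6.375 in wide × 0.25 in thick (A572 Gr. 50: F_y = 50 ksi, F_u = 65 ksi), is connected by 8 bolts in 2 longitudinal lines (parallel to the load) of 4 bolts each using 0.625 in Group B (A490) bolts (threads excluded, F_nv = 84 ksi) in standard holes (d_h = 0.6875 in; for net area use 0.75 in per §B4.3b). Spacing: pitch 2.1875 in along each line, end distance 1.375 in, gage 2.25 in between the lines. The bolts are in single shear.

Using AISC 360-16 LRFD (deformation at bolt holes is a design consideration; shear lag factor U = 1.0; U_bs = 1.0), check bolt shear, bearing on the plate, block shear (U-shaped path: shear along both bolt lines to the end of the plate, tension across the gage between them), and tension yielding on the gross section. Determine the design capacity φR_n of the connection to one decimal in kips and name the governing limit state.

Bolt shear: A_b = π(0.625)²/4 = 0.3068 in². φR_n = 0.75 × 84 × 0.3068 × 8 × 1 = 154.6 kips.
Bearing (0.25 in plate, F_u = 65 ksi): end bolts L_c = 1.375 − 0.6875/2 = 1.03125, R_n = min(1.2×1.03125×0.25×65, 2.4×0.625×0.25×65) = 20.109 kips/bolt; interior L_c = 2.1875 − 0.6875 = 1.5, R_n = 24.375 kips/bolt. φR_n = 0.75 × (2×20.109 + 6×24.375) = 139.9 kips.
Block shear: shear path 2×[1.375+3×2.1875] = 2×7.9375 in, A_gv = 3.9688, A_nv = 2×(7.9375 − 3.5×0.75)×0.25 = 2.6563 in²; tension across gage: (2.25 − 1×0.75)×0.25 = 0.375 in². R_n = min(0.6×65×2.6563, 0.6×50×3.9688) + 1.0×65×0.375 = min(103.6, 119.06) + 24.375 = 127.98 kips. φR_n = 0.75 × 127.98 = 96.0 kips.
Tension yield (gross): A_g = 6.375×0.25 = 1.5938 in². φR_n = 0.90 × 50 × 1.5938 = 71.7 kips.
Governing: min(154.6, 139.9, 96.0, 71.7) = 71.7 kips → gross-section yield.

71.7 kips (gross-section yield governs)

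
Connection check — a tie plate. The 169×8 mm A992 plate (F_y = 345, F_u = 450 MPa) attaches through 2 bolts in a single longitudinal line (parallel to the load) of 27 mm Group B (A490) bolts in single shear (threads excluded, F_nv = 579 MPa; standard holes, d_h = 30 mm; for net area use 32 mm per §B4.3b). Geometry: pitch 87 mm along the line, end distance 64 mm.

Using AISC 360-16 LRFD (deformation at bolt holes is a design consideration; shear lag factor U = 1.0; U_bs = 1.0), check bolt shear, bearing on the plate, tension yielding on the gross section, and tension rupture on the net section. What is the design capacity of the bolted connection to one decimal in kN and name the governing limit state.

Bolt shear: A_b = π(27)²/4 = 572.56 mm². φR_n = 0.75 × 579 × 572.56 × 2 × 1 = 497.3 kN.
Bearing (8 mm plate, F_u = 450 MPa): end bolts L_c = 64 − 30/2 = 49, R_n = min(1.2×49×8×450, 2.4×27×8×450) = 211.68 kN/bolt; interior L_c = 87 − 30 = 57, R_n = 233.28 kN/bolt. φR_n = 0.75 × (1×211.68 + 1×233.28) = 333.7 kN.
Tension yield (gross): A_g = 169×8 = 1352 mm². φR_n = 0.90 × 345 × 1352 = 419.8 kN.
Tension rupture (net): A_n = (169 − 1×32)×8 = 1096 mm² (U = 1.0, A_e = A_n). φR_n = 0.75 × 450 × 1096 = 369.9 kN.
Governing: min(497.3, 333.7, 419.8, 369.9) = 333.7 kN → bearing.

333.7 kN (bearing governs)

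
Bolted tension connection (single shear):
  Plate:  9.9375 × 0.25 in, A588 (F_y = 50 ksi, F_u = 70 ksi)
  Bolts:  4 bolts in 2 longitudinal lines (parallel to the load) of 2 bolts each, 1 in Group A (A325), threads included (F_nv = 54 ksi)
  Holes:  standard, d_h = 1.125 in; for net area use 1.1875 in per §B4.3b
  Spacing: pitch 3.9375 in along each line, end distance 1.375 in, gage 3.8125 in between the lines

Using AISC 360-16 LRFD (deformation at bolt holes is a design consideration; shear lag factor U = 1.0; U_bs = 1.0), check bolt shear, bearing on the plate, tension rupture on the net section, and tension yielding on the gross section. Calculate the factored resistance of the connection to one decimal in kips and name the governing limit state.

88.6 kips (bearing governs)

Bolt shear: A_b = π(1)²/4 = 0.7854 in². φR_n = 0.75 × 54 × 0.7854 × 4 × 1 = 127.2 kips.
Bearing (0.25 in plate, F_u = 70 ksi): end bolts L_c = 1.375 − 1.125/2 = 0.8125, R_n = min(1.2×0.8125×0.25×70, 2.4×1×0.25×70) = 17.063 kips/bolt; interior L_c = 3.9375 − 1.125 = 2.8125, R_n = 42 kips/bolt. φR_n = 0.75 × (2×17.063 + 2×42) = 88.6 kips.
Tension rupture (net): A_n = (9.9375 − 2×1.1875)×0.25 = 1.8906 in² (U = 1.0, A_e = A_n). φR_n = 0.75 × 70 × 1.8906 = 99.3 kips.
Tension yield (gross): A_g = 9.9375×0.25 = 2.4844 in². φR_n = 0.90 × 50 × 2.4844 = 111.8 kips.
Governing: min(127.2, 88.6, 99.3, 111.8) = 88.6 kips → bearing.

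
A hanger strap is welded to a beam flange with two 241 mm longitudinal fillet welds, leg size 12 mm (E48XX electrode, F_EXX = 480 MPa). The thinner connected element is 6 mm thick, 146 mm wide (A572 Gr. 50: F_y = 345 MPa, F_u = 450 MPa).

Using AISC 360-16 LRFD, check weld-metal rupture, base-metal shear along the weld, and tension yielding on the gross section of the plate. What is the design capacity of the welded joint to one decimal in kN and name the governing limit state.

272.0 kN (gross-section yield governs)

Weld metal: throat = 0.707×12 = 8.484 mm, L = 2×241 = 482 mm. φR_n = 0.75 × 0.6 × 480 × 8.484 × 482 = 883.3 kN.
Base metal shear (6 mm plate): yield φR_n = 1.0×0.6×345×6×482 = 598.6 kN; rupture φR_n = 0.75×0.6×450×6×482 = 585.6 kN; take 585.6 kN (rupture).
Tension yield (gross): A_g = 146×6 = 876 mm². φR_n = 0.90 × 345 × 876 = 272.0 kN.
Governing: min(883.3, 585.6, 272.0) = 272.0 kN → gross-section yield.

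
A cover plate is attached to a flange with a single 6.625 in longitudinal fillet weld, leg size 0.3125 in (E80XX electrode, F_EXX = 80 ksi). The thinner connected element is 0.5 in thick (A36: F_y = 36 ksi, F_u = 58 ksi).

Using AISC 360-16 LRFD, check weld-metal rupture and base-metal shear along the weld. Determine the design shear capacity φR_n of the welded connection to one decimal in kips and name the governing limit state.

Weld metal: throat = 0.707×0.3125 = 0.22094 in, L = 6.625 in. φR_n = 0.75 × 0.6 × 80 × 0.22094 × 6.625 = 52.7 kips.
Base metal shear (0.5 in plate): yield φR_n = 1.0×0.6×36×0.5×6.625 = 71.6 kips; rupture φR_n = 0.75×0.6×58×0.5×6.625 = 86.5 kips; take 71.6 kips (yield).
Governing: min(52.7, 71.6) = 52.7 kips → weld metal.

52.7 kips (weld metal governs)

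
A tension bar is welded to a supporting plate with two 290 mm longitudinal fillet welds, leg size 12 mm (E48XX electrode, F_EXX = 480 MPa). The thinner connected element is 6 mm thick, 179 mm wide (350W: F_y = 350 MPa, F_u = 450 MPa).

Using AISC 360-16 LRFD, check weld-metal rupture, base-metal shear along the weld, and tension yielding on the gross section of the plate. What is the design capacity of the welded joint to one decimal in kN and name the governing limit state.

Weld metal: throat = 0.707×12 = 8.484 mm, L = 2×290 = 580 mm. φR_n = 0.75 × 0.6 × 480 × 8.484 × 580 = 1062.9 kN.
Base metal shear (6 mm plate): yield φR_n = 1.0×0.6×350×6×580 = 730.8 kN; rupture φR_n = 0.75×0.6×450×6×580 = 704.7 kN; take 704.7 kN (rupture).
Tension yield (gross): A_g = 179×6 = 1074 mm². φR_n = 0.90 × 350 × 1074 = 338.3 kN.
Governing: min(1062.9, 704.7, 338.3) = 338.3 kN → gross-section yield.

338.3 kN (gross-section yield governs)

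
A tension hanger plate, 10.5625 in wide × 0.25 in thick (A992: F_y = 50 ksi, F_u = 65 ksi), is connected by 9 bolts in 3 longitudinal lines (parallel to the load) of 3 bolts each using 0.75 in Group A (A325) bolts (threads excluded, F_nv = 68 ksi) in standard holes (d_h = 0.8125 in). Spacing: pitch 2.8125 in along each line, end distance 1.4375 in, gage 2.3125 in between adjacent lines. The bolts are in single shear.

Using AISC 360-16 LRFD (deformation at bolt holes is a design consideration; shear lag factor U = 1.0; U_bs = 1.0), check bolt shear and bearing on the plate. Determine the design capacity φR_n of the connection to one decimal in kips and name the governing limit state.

176.9 kips (bearing governs)

Bolt shear: A_b = π(0.75)²/4 = 0.44179 in². φR_n = 0.75 × 68 × 0.44179 × 9 × 1 = 202.8 kips.
Bearing (0.25 in plate, F_u = 65 ksi): end bolts L_c = 1.4375 − 0.8125/2 = 1.03125, R_n = min(1.2×1.03125×0.25×65, 2.4×0.75×0.25×65) = 20.109 kips/bolt; interior L_c = 2.8125 − 0.8125 = 2, R_n = 29.25 kips/bolt. φR_n = 0.75 × (3×20.109 + 6×29.25) = 176.9 kips.
Governing: min(202.8, 176.9) = 176.9 kips → bearing.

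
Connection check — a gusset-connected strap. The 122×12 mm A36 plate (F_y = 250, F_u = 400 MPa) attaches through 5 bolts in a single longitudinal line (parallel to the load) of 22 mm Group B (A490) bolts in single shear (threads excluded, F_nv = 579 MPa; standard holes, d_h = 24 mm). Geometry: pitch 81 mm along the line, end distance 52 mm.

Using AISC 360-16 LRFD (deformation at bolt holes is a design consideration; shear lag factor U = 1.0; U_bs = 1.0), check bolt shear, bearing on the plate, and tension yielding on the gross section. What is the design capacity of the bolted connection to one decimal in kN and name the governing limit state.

329.4 kN (gross-section yield governs)

Bolt shear: A_b = π(22)²/4 = 380.13 mm². φR_n = 0.75 × 579 × 380.13 × 5 × 1 = 825.4 kN.
Bearing (12 mm plate, F_u = 400 MPa): end bolts L_c = 52 − 24/2 = 40, R_n = min(1.2×40×12×400, 2.4×22×12×400) = 230.4 kN/bolt; interior L_c = 81 − 24 = 57, R_n = 253.44 kN/bolt. φR_n = 0.75 × (1×230.4 + 4×253.44) = 933.1 kN.
Tension yield (gross): A_g = 122×12 = 1464 mm². φR_n = 0.90 × 250 × 1464 = 329.4 kN.
Governing: min(825.4, 933.1, 329.4) = 329.4 kN → gross-section yield.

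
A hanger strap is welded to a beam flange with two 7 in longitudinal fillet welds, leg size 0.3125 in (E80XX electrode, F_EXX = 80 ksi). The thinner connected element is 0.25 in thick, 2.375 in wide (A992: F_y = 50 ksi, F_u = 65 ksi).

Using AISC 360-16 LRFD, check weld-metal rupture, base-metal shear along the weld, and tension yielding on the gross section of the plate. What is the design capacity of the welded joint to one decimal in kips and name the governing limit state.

26.7 kips (gross-section yield governs)

Weld metal: throat = 0.707×0.3125 = 0.22094 in, L = 2×7 = 14 in. φR_n = 0.75 × 0.6 × 80 × 0.22094 × 14 = 111.4 kips.
Base metal shear (0.25 in plate): yield φR_n = 1.0×0.6×50×0.25×14 = 105.0 kips; rupture φR_n = 0.75×0.6×65×0.25×14 = 102.4 kips; take 102.4 kips (rupture).
Tension yield (gross): A_g = 2.375×0.25 = 0.59375 in². φR_n = 0.90 × 50 × 0.59375 = 26.7 kips.
Governing: min(111.4, 102.4, 26.7) = 26.7 kips → gross-section yield.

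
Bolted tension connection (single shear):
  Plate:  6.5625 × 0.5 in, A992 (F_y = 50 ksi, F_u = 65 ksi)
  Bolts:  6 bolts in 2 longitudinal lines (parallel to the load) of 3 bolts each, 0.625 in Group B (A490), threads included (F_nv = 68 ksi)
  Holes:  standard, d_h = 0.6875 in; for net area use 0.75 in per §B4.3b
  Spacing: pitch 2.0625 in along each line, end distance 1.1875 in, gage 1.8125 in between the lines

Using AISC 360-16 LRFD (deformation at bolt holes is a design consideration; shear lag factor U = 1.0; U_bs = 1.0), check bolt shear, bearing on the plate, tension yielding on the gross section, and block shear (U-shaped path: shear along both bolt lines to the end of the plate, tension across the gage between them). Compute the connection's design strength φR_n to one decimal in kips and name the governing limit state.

93.9 kips (bolt shear governs)

Bolt shear: A_b = π(0.625)²/4 = 0.3068 in². φR_n = 0.75 × 68 × 0.3068 × 6 × 1 = 93.9 kips.
Bearing (0.5 in plate, F_u = 65 ksi): end bolts L_c = 1.1875 − 0.6875/2 = 0.84375, R_n = min(1.2×0.84375×0.5×65, 2.4×0.625×0.5×65) = 32.906 kips/bolt; interior L_c = 2.0625 − 0.6875 = 1.375, R_n = 48.75 kips/bolt. φR_n = 0.75 × (2×32.906 + 4×48.75) = 195.6 kips.
Tension yield (gross): A_g = 6.5625×0.5 = 3.2813 in². φR_n = 0.90 × 50 × 3.2813 = 147.7 kips.
Block shear: shear path 2×[1.1875+2×2.0625] = 2×5.3125 in, A_gv = 5.3125, A_nv = 2×(5.3125 − 2.5×0.75)×0.5 = 3.4375 in²; tension across gage: (1.8125 − 1×0.75)×0.5 = 0.53125 in². R_n = min(0.6×65×3.4375, 0.6×50×5.3125) + 1.0×65×0.53125 = min(134.06, 159.38) + 34.531 = 168.59 kips. φR_n = 0.75 × 168.59 = 126.4 kips.
Governing: min(93.9, 195.6, 147.7, 126.4) = 93.9 kips → bolt shear.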